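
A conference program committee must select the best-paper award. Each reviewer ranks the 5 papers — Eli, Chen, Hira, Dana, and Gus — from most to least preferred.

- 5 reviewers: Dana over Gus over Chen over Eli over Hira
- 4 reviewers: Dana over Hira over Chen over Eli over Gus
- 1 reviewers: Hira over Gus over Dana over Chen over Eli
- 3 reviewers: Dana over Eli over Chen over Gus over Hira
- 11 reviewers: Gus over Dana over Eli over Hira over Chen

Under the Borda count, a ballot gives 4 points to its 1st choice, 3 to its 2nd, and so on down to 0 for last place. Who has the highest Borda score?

Dana

Borda scores:
  Eli: 5·1 + 4·1 + 0 + 3·3 + 11·2 = 40
  Chen: 5·2 + 4·2 + 1 + 3·2 + 11·0 = 25
  Hira: 5·0 + 4·3 + 4 + 3·0 + 11·1 = 27
  Dana: 5·4 + 4·4 + 2 + 3·4 + 11·3 = 83
  Gus: 5·3 + 4·0 + 3 + 3·1 + 11·4 = 65
Dana has the highest total.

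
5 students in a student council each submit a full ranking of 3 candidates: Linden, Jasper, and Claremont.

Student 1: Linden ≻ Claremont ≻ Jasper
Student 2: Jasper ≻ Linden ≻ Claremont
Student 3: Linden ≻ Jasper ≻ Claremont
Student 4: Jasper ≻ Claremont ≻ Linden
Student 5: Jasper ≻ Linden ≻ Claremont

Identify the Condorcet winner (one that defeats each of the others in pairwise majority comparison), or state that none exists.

Head-to-head results (5 voters total):
Linden vs Jasper: Jasper wins 3–2.
Linden vs Claremont: Linden wins 4–1.
Jasper vs Claremont: Jasper wins 4–1.
Jasper beats each rival — Linden (3–2), Claremont (4–1) — so Jasper is the Condorcet winner.

Jasper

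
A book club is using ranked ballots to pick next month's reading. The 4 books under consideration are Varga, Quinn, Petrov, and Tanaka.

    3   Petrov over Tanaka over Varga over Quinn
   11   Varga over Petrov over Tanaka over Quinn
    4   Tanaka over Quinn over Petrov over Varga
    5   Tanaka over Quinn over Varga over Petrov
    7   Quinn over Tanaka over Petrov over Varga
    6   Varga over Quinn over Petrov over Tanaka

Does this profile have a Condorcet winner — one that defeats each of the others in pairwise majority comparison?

No

Head-to-head results (36 voters total):
Varga vs Quinn: Varga wins 20–16.
Varga vs Petrov: Varga wins 22–14.
Varga vs Tanaka: Tanaka wins 19–17.
Quinn vs Petrov: Quinn wins 22–14.
Quinn vs Tanaka: Tanaka wins 23–13.
Petrov vs Tanaka: Petrov wins 20–16.
No candidate beats all others: Varga beats Petrov beats Tanaka beats Varga, a majority cycle.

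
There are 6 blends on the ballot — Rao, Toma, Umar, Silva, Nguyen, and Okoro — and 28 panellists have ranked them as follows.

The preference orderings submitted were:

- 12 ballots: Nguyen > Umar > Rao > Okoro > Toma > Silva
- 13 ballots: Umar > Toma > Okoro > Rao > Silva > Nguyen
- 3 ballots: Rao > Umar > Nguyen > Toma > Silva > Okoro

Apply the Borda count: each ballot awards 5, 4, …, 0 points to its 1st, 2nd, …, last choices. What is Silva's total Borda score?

16

Borda scores:
  Rao: 12·3 + 13·2 + 3·5 = 77
  Toma: 12·1 + 13·4 + 3·2 = 70
  Umar: 12·4 + 13·5 + 3·4 = 125
  Silva: 12·0 + 13·1 + 3·1 = 16
  Nguyen: 12·5 + 13·0 + 3·3 = 69
  Okoro: 12·2 + 13·3 + 3·0 = 63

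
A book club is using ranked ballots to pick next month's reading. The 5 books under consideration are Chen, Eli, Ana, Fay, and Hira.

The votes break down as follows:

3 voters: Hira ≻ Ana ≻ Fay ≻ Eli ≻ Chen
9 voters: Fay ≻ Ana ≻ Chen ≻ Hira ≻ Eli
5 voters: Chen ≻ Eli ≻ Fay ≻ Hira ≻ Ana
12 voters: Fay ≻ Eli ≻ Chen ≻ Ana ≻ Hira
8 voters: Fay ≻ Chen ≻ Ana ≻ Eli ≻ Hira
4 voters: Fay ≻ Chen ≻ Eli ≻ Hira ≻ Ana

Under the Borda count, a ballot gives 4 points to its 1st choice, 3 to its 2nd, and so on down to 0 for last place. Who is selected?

Borda scores:
  Chen: 3·0 + 9·2 + 5·4 + 12·2 + 8·3 + 4·3 = 98
  Eli: 3·1 + 9·0 + 5·3 + 12·3 + 8·1 + 4·2 = 70
  Ana: 3·3 + 9·3 + 5·0 + 12·1 + 8·2 + 4·0 = 64
  Fay: 3·2 + 9·4 + 5·2 + 12·4 + 8·4 + 4·4 = 148
  Hira: 3·4 + 9·1 + 5·1 + 12·0 + 8·0 + 4·1 = 30
Fay has the highest total.

Fay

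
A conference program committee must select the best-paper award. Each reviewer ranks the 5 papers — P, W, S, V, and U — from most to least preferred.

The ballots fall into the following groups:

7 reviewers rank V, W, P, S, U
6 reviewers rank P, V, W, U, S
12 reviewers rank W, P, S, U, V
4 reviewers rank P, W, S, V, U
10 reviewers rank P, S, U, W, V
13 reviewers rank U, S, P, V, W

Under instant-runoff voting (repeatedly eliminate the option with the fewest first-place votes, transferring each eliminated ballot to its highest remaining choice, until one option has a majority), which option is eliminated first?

Round 1: P 20, U 13, W 12, V 7, S 0. S has the fewest and is eliminated.
Round 2: P 20, U 13, W 12, V 7. V has the fewest and is eliminated.
Round 3: P 20, W 19, U 13. U has the fewest and is eliminated.
Round 4: P 33, W 19. P has a majority.

S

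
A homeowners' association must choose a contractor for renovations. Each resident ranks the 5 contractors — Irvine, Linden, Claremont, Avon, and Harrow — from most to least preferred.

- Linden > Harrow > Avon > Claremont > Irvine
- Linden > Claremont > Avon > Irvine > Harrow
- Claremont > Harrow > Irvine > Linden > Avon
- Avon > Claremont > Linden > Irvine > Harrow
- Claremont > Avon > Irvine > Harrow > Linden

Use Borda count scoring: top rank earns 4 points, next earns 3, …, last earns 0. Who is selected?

Claremont

Borda scores:
  Irvine: 0 + 1 + 2 + 1 + 2 = 6
  Linden: 4 + 4 + 1 + 2 + 0 = 11
  Claremont: 1 + 3 + 4 + 3 + 4 = 15
  Avon: 2 + 2 + 0 + 4 + 3 = 11
  Harrow: 3 + 0 + 3 + 0 + 1 = 7
Claremont has the highest total.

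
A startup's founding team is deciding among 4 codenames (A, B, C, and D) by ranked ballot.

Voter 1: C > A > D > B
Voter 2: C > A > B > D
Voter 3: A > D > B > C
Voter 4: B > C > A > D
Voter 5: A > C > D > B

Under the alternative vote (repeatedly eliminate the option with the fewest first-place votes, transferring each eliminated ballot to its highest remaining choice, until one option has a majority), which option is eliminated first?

D

Round 1: A 2, C 2, B 1, D 0. D has the fewest and is eliminated.
Round 2: A 2, C 2, B 1. B has the fewest and is eliminated.
Round 3: C 3, A 2. C has a majority.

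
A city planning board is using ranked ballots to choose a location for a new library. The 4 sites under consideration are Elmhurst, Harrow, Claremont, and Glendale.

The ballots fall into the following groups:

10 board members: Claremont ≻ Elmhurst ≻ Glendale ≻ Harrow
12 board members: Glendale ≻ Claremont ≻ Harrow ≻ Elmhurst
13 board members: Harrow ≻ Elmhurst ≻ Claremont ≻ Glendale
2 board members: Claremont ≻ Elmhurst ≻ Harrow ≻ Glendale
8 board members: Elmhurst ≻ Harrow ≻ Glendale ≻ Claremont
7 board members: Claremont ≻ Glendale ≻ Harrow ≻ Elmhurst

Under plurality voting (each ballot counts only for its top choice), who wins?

First-place vote totals:
  Elmhurst: 8
  Harrow: 13
  Claremont: 19
  Glendale: 12
Claremont has the most first-place votes.

Claremont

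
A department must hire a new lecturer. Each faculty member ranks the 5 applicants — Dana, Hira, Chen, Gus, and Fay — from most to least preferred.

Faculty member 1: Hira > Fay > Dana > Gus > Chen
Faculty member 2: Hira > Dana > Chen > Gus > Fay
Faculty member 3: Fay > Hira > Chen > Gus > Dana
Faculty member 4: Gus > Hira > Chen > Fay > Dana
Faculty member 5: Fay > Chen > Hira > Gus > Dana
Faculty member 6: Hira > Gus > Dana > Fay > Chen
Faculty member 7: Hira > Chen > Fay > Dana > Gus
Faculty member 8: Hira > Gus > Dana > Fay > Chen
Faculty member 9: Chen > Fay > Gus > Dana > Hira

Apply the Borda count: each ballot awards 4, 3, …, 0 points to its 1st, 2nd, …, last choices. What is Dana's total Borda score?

11

Borda scores:
  Dana: 2 + 3 + 0 + 0 + 0 + 2 + 1 + 2 + 1 = 11
  Hira: 4 + 4 + 3 + 3 + 2 + 4 + 4 + 4 + 0 = 28
  Chen: 0 + 2 + 2 + 2 + 3 + 0 + 3 + 0 + 4 = 16
  Gus: 1 + 1 + 1 + 4 + 1 + 3 + 0 + 3 + 2 = 16
  Fay: 3 + 0 + 4 + 1 + 4 + 1 + 2 + 1 + 3 = 19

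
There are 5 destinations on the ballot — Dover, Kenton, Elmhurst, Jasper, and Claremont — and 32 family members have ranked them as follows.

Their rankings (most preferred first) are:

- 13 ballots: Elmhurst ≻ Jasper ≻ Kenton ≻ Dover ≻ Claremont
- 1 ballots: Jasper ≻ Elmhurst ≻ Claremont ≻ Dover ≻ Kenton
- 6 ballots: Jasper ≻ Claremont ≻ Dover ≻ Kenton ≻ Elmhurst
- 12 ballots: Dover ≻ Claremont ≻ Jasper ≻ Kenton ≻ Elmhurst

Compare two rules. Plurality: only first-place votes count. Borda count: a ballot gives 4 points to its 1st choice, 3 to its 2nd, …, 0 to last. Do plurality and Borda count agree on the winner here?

No

Plurality first-place counts: Dover 12, Kenton 0, Elmhurst 13, Jasper 7, Claremont 0 → Elmhurst.
Borda totals: Dover 74, Kenton 44, Elmhurst 55, Jasper 91, Claremont 56 → Jasper.
The two rules disagree: plurality picks Elmhurst, Borda picks Jasper.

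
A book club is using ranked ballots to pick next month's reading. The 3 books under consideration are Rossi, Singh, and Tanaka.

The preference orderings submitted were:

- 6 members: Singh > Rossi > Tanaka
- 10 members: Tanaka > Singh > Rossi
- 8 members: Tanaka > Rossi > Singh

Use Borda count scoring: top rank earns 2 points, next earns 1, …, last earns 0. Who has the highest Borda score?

Borda scores:
  Rossi: 6·1 + 10·0 + 8·1 = 14
  Singh: 6·2 + 10·1 + 8·0 = 22
  Tanaka: 6·0 + 10·2 + 8·2 = 36
Tanaka has the highest total.

Tanaka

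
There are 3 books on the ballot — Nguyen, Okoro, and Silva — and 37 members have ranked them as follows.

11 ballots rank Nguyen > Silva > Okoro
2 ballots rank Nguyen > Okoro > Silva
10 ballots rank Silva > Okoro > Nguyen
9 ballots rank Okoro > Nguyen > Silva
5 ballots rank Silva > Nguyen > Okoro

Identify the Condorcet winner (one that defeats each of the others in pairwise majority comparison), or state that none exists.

None — there is no Condorcet winner

Head-to-head results (37 voters total):
Nguyen vs Okoro: Okoro wins 19–18.
Nguyen vs Silva: Nguyen wins 22–15.
Okoro vs Silva: Silva wins 26–11.
No candidate beats all others: Nguyen beats Silva beats Okoro beats Nguyen, a majority cycle.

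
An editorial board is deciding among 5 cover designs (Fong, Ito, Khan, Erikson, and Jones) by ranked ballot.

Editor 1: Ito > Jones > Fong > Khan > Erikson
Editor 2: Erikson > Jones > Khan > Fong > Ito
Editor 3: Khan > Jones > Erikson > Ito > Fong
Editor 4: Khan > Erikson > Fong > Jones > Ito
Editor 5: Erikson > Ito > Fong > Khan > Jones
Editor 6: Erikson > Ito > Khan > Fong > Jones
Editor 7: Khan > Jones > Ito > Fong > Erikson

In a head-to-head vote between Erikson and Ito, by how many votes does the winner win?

3

Ballots ranking Erikson above Ito: 5.
Ballots ranking Ito above Erikson: 2.
Erikson wins 5–2, a margin of 3.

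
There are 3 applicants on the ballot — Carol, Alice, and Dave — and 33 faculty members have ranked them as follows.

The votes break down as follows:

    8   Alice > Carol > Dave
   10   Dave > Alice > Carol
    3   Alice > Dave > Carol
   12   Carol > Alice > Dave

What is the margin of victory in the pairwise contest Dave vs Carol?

7

Ballots ranking Dave above Carol: 10+3 = 13.
Ballots ranking Carol above Dave: 8+12 = 20.
Carol wins 20–13, a margin of 7.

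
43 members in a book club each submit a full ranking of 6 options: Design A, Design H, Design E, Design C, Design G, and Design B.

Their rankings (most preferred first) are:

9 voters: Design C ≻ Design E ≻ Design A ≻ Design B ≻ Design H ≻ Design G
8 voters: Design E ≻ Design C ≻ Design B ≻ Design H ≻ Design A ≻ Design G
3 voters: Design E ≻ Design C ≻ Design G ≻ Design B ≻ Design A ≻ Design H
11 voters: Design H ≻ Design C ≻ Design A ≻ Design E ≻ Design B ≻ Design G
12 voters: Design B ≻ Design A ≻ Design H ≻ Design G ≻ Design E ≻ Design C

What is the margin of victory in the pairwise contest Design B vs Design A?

Ballots ranking Design B above Design A: 8+3+12 = 23.
Ballots ranking Design A above Design B: 9+11 = 20.
Design B wins 23–20, a margin of 3.

3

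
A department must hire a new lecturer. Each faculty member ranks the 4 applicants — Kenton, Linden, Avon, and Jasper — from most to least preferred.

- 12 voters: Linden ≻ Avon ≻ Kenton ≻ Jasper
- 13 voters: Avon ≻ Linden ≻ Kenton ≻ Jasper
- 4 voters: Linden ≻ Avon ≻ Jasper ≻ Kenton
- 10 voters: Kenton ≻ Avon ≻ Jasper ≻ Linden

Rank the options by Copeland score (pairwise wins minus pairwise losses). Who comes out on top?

Pairwise results:
  Kenton vs Linden: Linden wins 29–10.
  Kenton vs Avon: Avon wins 29–10.
  Kenton vs Jasper: Kenton wins 35–4.
  Linden vs Avon: Avon wins 23–16.
  Linden vs Jasper: Linden wins 29–10.
  Avon vs Jasper: Avon wins 39–0.
Copeland scores (wins − losses):
  Kenton: 1 − 2 = -1
  Linden: 2 − 1 = 1
  Avon: 3 − 0 = 3
  Jasper: 0 − 3 = -3
Avon has the best Copeland score.

Avon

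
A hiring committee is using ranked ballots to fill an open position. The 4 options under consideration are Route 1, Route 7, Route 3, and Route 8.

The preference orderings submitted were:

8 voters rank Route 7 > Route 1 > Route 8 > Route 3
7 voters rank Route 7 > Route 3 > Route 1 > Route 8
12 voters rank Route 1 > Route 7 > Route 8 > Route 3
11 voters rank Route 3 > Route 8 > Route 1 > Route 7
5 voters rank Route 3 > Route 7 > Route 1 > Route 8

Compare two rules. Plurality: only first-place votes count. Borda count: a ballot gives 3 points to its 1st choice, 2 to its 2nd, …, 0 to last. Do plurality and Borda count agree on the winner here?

Plurality first-place counts: Route 1 12, Route 7 15, Route 3 16, Route 8 0 → Route 3.
Borda totals: Route 1 75, Route 7 79, Route 3 62, Route 8 42 → Route 7.
The two rules disagree: plurality picks Route 3, Borda picks Route 7.

No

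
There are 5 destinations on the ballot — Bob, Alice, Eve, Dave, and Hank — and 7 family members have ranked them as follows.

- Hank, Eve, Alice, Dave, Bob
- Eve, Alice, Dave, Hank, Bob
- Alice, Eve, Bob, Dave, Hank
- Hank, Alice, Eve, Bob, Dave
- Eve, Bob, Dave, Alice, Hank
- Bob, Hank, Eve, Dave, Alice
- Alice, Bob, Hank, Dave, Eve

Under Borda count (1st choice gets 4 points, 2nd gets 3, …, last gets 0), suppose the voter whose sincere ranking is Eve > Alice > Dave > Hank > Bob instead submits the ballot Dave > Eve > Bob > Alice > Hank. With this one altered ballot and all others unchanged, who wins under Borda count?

Eve

Borda totals with the altered ballot: Bob 15, Alice 15, Eve 17, Dave 10, Hank 13.
The winner is unchanged: still Eve.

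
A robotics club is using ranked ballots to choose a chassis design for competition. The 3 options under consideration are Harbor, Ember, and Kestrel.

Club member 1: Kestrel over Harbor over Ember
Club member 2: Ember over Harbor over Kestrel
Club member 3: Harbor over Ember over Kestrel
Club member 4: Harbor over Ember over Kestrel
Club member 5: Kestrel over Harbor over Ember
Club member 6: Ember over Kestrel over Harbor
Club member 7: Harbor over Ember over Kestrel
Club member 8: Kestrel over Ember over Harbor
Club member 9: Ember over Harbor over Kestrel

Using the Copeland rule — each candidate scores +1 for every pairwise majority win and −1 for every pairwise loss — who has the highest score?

Pairwise results:
  Harbor vs Ember: Harbor wins 5–4.
  Harbor vs Kestrel: Harbor wins 5–4.
  Ember vs Kestrel: Ember wins 6–3.
Copeland scores (wins − losses):
  Harbor: 2 − 0 = 2
  Ember: 1 − 1 = 0
  Kestrel: 0 − 2 = -2
Harbor has the best Copeland score.

Harbor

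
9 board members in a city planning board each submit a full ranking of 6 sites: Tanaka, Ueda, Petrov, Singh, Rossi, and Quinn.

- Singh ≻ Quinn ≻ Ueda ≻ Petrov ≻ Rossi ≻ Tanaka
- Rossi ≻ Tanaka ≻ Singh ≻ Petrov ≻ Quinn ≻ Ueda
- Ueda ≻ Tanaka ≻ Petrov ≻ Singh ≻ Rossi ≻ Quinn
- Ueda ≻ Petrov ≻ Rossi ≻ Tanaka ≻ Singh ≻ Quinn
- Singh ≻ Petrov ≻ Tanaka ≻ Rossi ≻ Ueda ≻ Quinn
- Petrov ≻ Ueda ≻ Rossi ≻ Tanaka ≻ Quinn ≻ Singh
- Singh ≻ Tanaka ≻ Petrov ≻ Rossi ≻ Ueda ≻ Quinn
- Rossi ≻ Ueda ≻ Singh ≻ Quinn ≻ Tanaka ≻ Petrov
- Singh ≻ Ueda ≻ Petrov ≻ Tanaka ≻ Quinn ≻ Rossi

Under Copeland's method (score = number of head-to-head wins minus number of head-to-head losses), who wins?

Pairwise results:
  Tanaka vs Ueda: Ueda wins 6–3.
  Tanaka vs Petrov: Petrov wins 5–4.
  Tanaka vs Singh: Singh wins 5–4.
  Tanaka vs Rossi: Rossi wins 5–4.
  Tanaka vs Quinn: Tanaka wins 7–2.
  Ueda vs Petrov: Ueda wins 5–4.
  Ueda vs Singh: Singh wins 5–4.
  Ueda vs Rossi: Ueda wins 5–4.
  Ueda vs Quinn: Ueda wins 7–2.
  Petrov vs Singh: Singh wins 6–3.
  Petrov vs Rossi: Petrov wins 7–2.
  Petrov vs Quinn: Petrov wins 7–2.
  Singh vs Rossi: Singh wins 5–4.
  Singh vs Quinn: Singh wins 8–1.
  Rossi vs Quinn: Rossi wins 7–2.
Copeland scores (wins − losses):
  Tanaka: 1 − 4 = -3
  Ueda: 4 − 1 = 3
  Petrov: 3 − 2 = 1
  Singh: 5 − 0 = 5
  Rossi: 2 − 3 = -1
  Quinn: 0 − 5 = -5
Singh has the best Copeland score.

Singh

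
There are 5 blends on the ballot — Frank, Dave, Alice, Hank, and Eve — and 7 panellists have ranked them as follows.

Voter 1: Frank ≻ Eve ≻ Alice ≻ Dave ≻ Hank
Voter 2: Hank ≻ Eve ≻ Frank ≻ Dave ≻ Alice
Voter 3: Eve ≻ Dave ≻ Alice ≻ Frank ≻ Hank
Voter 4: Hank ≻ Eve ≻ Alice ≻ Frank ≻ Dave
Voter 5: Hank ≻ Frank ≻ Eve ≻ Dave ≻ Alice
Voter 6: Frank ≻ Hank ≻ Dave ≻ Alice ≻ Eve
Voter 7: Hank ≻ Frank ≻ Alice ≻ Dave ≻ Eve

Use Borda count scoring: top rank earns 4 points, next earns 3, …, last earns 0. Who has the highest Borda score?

Hank

Borda scores:
  Frank: 4 + 2 + 1 + 1 + 3 + 4 + 3 = 18
  Dave: 1 + 1 + 3 + 0 + 1 + 2 + 1 = 9
  Alice: 2 + 0 + 2 + 2 + 0 + 1 + 2 = 9
  Hank: 0 + 4 + 0 + 4 + 4 + 3 + 4 = 19
  Eve: 3 + 3 + 4 + 3 + 2 + 0 + 0 = 15
Hank has the highest total.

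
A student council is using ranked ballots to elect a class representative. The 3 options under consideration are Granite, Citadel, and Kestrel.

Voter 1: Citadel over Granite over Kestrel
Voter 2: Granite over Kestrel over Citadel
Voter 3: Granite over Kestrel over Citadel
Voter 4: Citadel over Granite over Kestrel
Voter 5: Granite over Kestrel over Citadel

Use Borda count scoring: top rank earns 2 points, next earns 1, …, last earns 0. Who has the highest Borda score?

Granite

Borda scores:
  Granite: 1 + 2 + 2 + 1 + 2 = 8
  Citadel: 2 + 0 + 0 + 2 + 0 = 4
  Kestrel: 0 + 1 + 1 + 0 + 1 = 3
Granite has the highest total.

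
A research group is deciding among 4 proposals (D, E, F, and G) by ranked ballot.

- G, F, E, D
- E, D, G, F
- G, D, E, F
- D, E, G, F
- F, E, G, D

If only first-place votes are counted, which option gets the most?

G

First-place vote totals:
  D: 1
  E: 1
  F: 1
  G: 2
G has the most first-place votes.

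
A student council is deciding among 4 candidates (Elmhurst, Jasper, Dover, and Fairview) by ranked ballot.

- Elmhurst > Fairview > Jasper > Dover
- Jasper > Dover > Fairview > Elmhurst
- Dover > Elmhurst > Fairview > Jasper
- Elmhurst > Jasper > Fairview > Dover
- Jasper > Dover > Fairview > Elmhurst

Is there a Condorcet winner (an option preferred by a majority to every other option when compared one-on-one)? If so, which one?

No Condorcet winner

Head-to-head results (5 voters total):
Elmhurst vs Jasper: Elmhurst wins 3–2.
Elmhurst vs Dover: Dover wins 3–2.
Elmhurst vs Fairview: Elmhurst wins 3–2.
Jasper vs Dover: Jasper wins 4–1.
Jasper vs Fairview: Jasper wins 3–2.
Dover vs Fairview: Dover wins 3–2.
No candidate beats all others: Elmhurst beats Jasper beats Dover beats Elmhurst, a majority cycle.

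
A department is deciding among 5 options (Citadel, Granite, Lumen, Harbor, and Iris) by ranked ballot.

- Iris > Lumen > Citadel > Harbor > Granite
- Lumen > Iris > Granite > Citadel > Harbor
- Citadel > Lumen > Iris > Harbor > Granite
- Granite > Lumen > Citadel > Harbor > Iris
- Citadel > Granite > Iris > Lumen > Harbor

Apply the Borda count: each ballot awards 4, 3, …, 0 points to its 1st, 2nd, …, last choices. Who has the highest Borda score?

Lumen

Borda scores:
  Citadel: 2 + 1 + 4 + 2 + 4 = 13
  Granite: 0 + 2 + 0 + 4 + 3 = 9
  Lumen: 3 + 4 + 3 + 3 + 1 = 14
  Harbor: 1 + 0 + 1 + 1 + 0 = 3
  Iris: 4 + 3 + 2 + 0 + 2 = 11
Lumen has the highest total.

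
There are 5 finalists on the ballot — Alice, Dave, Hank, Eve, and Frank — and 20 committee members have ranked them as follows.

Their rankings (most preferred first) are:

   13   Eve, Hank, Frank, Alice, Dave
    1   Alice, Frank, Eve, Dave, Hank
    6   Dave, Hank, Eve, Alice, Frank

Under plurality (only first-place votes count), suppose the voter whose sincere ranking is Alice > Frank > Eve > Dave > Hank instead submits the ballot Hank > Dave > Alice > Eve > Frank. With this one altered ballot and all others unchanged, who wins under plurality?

First-place totals with the altered ballot: Alice 0, Dave 6, Hank 1, Eve 13, Frank 0.
The winner is unchanged: still Eve.

Eve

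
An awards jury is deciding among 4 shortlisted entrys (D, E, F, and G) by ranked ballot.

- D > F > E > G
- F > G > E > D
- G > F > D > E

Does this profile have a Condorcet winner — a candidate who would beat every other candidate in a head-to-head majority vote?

Head-to-head results (3 voters total):
D vs E: D wins 2–1.
D vs F: F wins 2–1.
D vs G: G wins 2–1.
E vs F: F wins 3–0.
E vs G: G wins 2–1.
F vs G: F wins 2–1.
F beats each rival — D (2–1), E (3–0), G (2–1) — so F is the Condorcet winner.

Yes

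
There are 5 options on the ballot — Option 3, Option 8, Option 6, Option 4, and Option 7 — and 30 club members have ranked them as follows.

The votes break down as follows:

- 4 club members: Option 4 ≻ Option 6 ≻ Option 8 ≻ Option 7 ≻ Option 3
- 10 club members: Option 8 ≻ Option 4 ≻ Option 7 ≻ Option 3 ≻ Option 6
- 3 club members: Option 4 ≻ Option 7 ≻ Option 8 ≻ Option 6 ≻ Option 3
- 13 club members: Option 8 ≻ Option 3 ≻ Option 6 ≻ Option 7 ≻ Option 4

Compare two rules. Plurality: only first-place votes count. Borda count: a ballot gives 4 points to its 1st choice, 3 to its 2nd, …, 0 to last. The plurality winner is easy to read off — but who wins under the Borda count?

Plurality first-place counts: Option 3 0, Option 8 23, Option 6 0, Option 4 7, Option 7 0 → Option 8.
Borda totals: Option 3 49, Option 8 106, Option 6 41, Option 4 58, Option 7 46 → Option 8.

Option 8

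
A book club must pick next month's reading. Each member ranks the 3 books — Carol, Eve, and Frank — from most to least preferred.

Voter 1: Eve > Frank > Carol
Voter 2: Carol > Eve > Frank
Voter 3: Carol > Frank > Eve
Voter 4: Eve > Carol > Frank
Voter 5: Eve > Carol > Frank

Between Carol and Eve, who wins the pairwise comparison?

Ballots ranking Carol above Eve: 2.
Ballots ranking Eve above Carol: 3.
Eve wins the head-to-head, 3–2.

Eve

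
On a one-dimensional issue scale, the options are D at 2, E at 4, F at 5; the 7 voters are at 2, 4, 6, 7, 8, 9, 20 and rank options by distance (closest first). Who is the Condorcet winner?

With single-peaked preferences on a line, the Condorcet winner is the candidate closest to the median voter.
The median voter (position 7) is closest to F at 5.
Check: F vs E — voters closer to F: 5 of 7.

F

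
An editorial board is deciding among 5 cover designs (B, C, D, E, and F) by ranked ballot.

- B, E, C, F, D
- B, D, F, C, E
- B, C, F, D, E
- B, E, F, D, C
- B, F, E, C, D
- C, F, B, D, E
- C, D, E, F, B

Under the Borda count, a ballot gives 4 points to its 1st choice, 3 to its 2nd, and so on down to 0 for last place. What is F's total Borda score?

Borda scores:
  B: 4 + 4 + 4 + 4 + 4 + 2 + 0 = 22
  C: 2 + 1 + 3 + 0 + 1 + 4 + 4 = 15
  D: 0 + 3 + 1 + 1 + 0 + 1 + 3 = 9
  E: 3 + 0 + 0 + 3 + 2 + 0 + 2 = 10
  F: 1 + 2 + 2 + 2 + 3 + 3 + 1 = 14

14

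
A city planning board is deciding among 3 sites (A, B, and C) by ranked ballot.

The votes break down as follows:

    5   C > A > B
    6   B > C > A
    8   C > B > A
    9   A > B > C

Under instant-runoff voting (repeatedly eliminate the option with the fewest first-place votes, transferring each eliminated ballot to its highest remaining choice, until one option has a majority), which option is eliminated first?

B

Round 1: C 13, A 9, B 6. B has the fewest and is eliminated.
Round 2: C 19, A 9. C has a majority.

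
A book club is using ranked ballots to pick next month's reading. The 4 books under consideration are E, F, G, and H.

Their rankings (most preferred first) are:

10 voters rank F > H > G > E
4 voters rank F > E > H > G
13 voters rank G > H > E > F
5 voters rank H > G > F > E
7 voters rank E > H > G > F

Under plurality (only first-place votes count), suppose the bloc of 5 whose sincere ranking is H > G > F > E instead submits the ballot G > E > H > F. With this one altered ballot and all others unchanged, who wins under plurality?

First-place totals with the altered ballot: E 7, F 14, G 18, H 0.
The switch changes the winner from F to G.

G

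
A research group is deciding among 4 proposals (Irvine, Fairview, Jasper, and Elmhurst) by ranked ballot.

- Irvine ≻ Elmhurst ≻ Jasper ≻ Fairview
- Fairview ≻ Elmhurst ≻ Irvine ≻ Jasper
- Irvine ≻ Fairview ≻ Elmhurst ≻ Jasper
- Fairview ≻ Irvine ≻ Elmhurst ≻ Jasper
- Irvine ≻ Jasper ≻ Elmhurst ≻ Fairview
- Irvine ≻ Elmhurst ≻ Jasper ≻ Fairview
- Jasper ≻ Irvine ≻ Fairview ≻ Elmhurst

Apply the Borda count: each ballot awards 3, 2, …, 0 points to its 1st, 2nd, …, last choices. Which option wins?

Borda scores:
  Irvine: 3 + 1 + 3 + 2 + 3 + 3 + 2 = 17
  Fairview: 0 + 3 + 2 + 3 + 0 + 0 + 1 = 9
  Jasper: 1 + 0 + 0 + 0 + 2 + 1 + 3 = 7
  Elmhurst: 2 + 2 + 1 + 1 + 1 + 2 + 0 = 9
Irvine has the highest total.

Irvine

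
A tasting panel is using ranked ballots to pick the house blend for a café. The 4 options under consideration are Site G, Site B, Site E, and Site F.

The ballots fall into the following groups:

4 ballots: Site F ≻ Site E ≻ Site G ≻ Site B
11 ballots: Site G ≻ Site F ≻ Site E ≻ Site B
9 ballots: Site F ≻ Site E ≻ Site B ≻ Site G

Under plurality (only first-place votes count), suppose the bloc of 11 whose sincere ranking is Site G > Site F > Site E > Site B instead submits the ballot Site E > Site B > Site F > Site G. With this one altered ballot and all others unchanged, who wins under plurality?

Site F

First-place totals with the altered ballot: Site G 0, Site B 0, Site E 11, Site F 13.
The winner is unchanged: still Site F.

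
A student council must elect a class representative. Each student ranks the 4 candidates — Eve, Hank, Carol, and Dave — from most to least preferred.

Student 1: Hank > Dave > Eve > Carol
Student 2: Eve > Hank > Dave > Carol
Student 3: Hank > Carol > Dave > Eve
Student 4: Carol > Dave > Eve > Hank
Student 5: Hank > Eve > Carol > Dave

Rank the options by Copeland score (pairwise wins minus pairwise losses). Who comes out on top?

Pairwise results:
  Eve vs Hank: Hank wins 3–2.
  Eve vs Carol: Eve wins 3–2.
  Eve vs Dave: Dave wins 3–2.
  Hank vs Carol: Hank wins 4–1.
  Hank vs Dave: Hank wins 4–1.
  Carol vs Dave: Carol wins 3–2.
Copeland scores (wins − losses):
  Eve: 1 − 2 = -1
  Hank: 3 − 0 = 3
  Carol: 1 − 2 = -1
  Dave: 1 − 2 = -1
Hank has the best Copeland score.

Hank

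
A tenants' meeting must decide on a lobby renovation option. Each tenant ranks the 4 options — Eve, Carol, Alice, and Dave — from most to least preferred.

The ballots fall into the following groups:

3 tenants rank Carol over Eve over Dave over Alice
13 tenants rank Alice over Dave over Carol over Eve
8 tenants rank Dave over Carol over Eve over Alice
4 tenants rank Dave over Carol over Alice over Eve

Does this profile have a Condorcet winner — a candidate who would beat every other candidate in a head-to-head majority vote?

Yes

Head-to-head results (28 voters total):
Eve vs Carol: Carol wins 28–0.
Eve vs Alice: Alice wins 17–11.
Eve vs Dave: Dave wins 25–3.
Carol vs Alice: Carol wins 15–13.
Carol vs Dave: Dave wins 25–3.
Alice vs Dave: Dave wins 15–13.
Dave beats each rival — Eve (25–3), Carol (25–3), Alice (15–13) — so Dave is the Condorcet winner.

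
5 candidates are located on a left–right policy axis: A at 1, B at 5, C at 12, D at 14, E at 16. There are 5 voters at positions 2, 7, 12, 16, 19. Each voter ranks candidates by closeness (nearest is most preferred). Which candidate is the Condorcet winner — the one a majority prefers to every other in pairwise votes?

C

With single-peaked preferences on a line, the Condorcet winner is the candidate closest to the median voter.
The median voter (position 12) is closest to C at 12.
Check: C vs B — voters closer to C: 3 of 5.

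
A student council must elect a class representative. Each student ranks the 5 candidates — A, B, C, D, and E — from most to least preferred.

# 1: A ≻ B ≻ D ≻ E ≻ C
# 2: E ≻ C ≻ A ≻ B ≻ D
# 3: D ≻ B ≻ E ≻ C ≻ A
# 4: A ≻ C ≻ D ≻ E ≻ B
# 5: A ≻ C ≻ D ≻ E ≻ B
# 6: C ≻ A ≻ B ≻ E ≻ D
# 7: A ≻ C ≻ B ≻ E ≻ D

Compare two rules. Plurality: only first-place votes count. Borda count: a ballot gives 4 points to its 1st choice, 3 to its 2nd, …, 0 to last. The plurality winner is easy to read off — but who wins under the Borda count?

A

Plurality first-place counts: A 4, B 0, C 1, D 1, E 1 → A.
Borda totals: A 21, B 11, C 17, D 10, E 11 → A.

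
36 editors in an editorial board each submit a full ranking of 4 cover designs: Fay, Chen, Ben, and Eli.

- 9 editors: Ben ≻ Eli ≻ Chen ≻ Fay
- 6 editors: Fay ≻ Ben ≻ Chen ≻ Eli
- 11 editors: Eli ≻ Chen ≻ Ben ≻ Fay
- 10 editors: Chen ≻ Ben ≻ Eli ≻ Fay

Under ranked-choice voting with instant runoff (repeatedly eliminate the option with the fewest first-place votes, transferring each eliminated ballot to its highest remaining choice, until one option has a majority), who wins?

Round 1: Eli 11, Chen 10, Ben 9, Fay 6. Fay has the fewest and is eliminated.
Round 2: Ben 15, Eli 11, Chen 10. Chen has the fewest and is eliminated.
Round 3: Ben 25, Eli 11. Ben has a majority.

Ben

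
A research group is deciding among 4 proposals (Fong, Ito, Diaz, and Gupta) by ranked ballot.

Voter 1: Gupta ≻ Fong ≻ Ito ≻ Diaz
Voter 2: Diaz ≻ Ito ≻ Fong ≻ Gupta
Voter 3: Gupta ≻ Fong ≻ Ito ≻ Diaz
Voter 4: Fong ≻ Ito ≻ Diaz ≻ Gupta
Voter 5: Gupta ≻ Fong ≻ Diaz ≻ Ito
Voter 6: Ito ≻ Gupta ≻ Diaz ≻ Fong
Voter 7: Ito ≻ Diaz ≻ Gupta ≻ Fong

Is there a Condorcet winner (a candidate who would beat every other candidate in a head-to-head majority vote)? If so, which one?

None — there is no Condorcet winner

Head-to-head results (7 voters total):
Fong vs Ito: Fong wins 4–3.
Fong vs Diaz: Fong wins 4–3.
Fong vs Gupta: Gupta wins 5–2.
Ito vs Diaz: Ito wins 5–2.
Ito vs Gupta: Ito wins 4–3.
Diaz vs Gupta: Gupta wins 4–3.
No candidate beats all others: Fong beats Ito beats Gupta beats Fong, a majority cycle.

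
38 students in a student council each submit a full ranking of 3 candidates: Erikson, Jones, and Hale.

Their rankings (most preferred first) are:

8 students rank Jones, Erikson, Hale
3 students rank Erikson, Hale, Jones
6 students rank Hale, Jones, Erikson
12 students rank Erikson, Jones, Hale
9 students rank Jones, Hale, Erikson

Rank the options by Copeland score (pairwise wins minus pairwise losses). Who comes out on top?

Pairwise results:
  Erikson vs Jones: Jones wins 23–15.
  Erikson vs Hale: Erikson wins 23–15.
  Jones vs Hale: Jones wins 29–9.
Copeland scores (wins − losses):
  Erikson: 1 − 1 = 0
  Jones: 2 − 0 = 2
  Hale: 0 − 2 = -2
Jones has the best Copeland score.

Jones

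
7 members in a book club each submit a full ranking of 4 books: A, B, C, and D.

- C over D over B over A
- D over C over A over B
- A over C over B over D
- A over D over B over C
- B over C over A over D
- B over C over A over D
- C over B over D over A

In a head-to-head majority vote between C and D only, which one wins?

C

Ballots ranking C above D: 5.
Ballots ranking D above C: 2.
C wins the head-to-head, 5–2.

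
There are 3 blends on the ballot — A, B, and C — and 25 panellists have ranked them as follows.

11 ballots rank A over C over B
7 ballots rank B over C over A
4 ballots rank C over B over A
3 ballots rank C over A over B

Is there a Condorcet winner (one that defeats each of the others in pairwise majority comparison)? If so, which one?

Head-to-head results (25 voters total):
A vs B: A wins 14–11.
A vs C: C wins 14–11.
B vs C: C wins 18–7.
C beats each rival — A (14–11), B (18–7) — so C is the Condorcet winner.

C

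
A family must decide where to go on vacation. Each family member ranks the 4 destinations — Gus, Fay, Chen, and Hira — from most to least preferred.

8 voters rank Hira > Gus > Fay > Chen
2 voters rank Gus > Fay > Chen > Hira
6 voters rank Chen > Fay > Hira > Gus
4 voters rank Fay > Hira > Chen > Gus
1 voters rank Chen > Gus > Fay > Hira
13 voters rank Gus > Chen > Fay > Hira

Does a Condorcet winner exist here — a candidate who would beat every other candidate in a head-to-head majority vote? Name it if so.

No Condorcet winner

Head-to-head results (34 voters total):
Gus vs Fay: Gus wins 24–10.
Gus vs Chen: Gus wins 23–11.
Gus vs Hira: Hira wins 18–16.
Fay vs Chen: Chen wins 20–14.
Fay vs Hira: Fay wins 26–8.
Chen vs Hira: Chen wins 22–12.
No candidate beats all others: Gus beats Fay beats Hira beats Gus, a majority cycle.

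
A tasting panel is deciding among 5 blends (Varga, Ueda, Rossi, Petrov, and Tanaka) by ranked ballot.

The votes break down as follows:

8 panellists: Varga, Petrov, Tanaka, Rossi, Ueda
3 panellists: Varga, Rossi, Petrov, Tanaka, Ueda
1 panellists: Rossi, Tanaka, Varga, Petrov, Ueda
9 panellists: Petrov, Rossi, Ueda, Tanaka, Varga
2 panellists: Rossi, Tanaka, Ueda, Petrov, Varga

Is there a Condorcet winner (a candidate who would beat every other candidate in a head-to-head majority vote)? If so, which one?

There is no Condorcet winner

Head-to-head results (23 voters total):
Varga vs Ueda: Varga wins 12–11.
Varga vs Rossi: Rossi wins 12–11.
Varga vs Petrov: Varga wins 12–11.
Varga vs Tanaka: Tanaka wins 12–11.
Ueda vs Rossi: Rossi wins 23–0.
Ueda vs Petrov: Petrov wins 21–2.
Ueda vs Tanaka: Tanaka wins 14–9.
Rossi vs Petrov: Petrov wins 17–6.
Rossi vs Tanaka: Rossi wins 15–8.
Petrov vs Tanaka: Petrov wins 20–3.
No candidate beats all others: Varga beats Petrov beats Rossi beats Varga, a majority cycle.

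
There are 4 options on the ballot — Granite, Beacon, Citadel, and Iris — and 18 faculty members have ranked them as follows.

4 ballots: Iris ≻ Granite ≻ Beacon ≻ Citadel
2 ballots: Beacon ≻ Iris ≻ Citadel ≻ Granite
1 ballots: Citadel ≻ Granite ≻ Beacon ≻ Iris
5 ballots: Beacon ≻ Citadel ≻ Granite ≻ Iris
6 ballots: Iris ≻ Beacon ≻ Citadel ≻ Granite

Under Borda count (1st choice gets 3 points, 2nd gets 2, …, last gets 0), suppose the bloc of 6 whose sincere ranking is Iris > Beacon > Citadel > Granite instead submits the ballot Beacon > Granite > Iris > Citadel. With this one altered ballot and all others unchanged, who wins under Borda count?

Borda totals with the altered ballot: Granite 27, Beacon 44, Citadel 15, Iris 22.
The winner is unchanged: still Beacon.

Beacon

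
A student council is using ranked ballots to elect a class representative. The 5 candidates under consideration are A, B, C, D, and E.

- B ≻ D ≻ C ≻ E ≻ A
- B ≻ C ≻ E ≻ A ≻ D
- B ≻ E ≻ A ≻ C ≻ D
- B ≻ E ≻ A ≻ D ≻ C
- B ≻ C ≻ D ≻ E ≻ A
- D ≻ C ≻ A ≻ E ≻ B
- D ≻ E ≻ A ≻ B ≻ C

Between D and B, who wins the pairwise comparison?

Ballots ranking D above B: 2.
Ballots ranking B above D: 5.
B wins the head-to-head, 5–2.

B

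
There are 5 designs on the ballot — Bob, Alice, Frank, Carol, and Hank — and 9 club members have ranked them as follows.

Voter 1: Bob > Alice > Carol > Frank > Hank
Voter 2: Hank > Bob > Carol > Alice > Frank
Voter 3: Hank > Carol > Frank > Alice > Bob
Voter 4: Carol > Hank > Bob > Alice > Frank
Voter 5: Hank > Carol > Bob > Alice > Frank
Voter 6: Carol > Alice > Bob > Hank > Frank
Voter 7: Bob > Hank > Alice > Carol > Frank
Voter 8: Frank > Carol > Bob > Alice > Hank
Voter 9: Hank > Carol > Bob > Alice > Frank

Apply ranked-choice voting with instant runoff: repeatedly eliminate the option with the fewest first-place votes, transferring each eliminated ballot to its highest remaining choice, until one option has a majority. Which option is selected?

Hank

Round 1: Hank 4, Bob 2, Carol 2, Frank 1, Alice 0. Alice has the fewest and is eliminated.
Round 2: Hank 4, Bob 2, Carol 2, Frank 1. Frank has the fewest and is eliminated.
Round 3: Hank 4, Carol 3, Bob 2. Bob has the fewest and is eliminated.
Round 4: Hank 5, Carol 4. Hank has a majority.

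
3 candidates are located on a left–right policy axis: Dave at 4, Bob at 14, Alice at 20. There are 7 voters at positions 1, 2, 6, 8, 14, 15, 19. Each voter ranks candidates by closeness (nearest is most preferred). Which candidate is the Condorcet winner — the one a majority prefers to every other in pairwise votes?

With single-peaked preferences on a line, the Condorcet winner is the candidate closest to the median voter.
The median voter (position 8) is closest to Dave at 4.
Check: Dave vs Alice — voters closer to Dave: 4 of 7.

Dave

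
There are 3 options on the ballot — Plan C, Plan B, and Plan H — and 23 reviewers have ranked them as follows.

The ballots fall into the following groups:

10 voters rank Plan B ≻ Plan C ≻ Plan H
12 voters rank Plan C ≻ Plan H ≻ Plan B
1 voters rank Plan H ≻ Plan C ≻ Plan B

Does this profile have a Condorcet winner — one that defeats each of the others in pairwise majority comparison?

Yes

Head-to-head results (23 voters total):
Plan C vs Plan B: Plan C wins 13–10.
Plan C vs Plan H: Plan C wins 22–1.
Plan B vs Plan H: Plan H wins 13–10.
Plan C beats each rival — Plan B (13–10), Plan H (22–1) — so Plan C is the Condorcet winner.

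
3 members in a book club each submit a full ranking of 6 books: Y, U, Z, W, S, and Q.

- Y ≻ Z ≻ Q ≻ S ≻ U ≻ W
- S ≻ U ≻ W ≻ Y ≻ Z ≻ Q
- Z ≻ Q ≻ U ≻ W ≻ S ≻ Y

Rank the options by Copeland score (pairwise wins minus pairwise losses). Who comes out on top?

Pairwise results:
  Y vs U: U wins 2–1.
  Y vs Z: Y wins 2–1.
  Y vs W: W wins 2–1.
  Y vs S: S wins 2–1.
  Y vs Q: Y wins 2–1.
  U vs Z: Z wins 2–1.
  U vs W: U wins 3–0.
  U vs S: S wins 2–1.
  U vs Q: Q wins 2–1.
  Z vs W: Z wins 2–1.
  Z vs S: Z wins 2–1.
  Z vs Q: Z wins 3–0.
  W vs S: S wins 2–1.
  W vs Q: Q wins 2–1.
  S vs Q: Q wins 2–1.
Copeland scores (wins − losses):
  Y: 2 − 3 = -1
  U: 2 − 3 = -1
  Z: 4 − 1 = 3
  W: 1 − 4 = -3
  S: 3 − 2 = 1
  Q: 3 − 2 = 1
Z has the best Copeland score.

Z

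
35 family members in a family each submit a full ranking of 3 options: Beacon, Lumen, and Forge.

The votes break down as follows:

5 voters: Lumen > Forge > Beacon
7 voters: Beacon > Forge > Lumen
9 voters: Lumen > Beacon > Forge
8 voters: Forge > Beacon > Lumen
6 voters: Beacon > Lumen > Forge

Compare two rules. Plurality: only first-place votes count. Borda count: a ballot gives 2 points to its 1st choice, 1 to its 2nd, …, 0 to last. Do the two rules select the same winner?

Plurality first-place counts: Beacon 13, Lumen 14, Forge 8 → Lumen.
Borda totals: Beacon 43, Lumen 34, Forge 28 → Beacon.
The two rules disagree: plurality picks Lumen, Borda picks Beacon.

No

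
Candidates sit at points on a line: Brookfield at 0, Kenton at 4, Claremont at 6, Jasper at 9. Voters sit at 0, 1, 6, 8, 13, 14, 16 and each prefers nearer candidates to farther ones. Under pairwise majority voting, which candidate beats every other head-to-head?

Jasper

With single-peaked preferences on a line, the Condorcet winner is the candidate closest to the median voter.
The median voter (position 8) is closest to Jasper at 9.
Check: Jasper vs Brookfield — voters closer to Jasper: 5 of 7.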